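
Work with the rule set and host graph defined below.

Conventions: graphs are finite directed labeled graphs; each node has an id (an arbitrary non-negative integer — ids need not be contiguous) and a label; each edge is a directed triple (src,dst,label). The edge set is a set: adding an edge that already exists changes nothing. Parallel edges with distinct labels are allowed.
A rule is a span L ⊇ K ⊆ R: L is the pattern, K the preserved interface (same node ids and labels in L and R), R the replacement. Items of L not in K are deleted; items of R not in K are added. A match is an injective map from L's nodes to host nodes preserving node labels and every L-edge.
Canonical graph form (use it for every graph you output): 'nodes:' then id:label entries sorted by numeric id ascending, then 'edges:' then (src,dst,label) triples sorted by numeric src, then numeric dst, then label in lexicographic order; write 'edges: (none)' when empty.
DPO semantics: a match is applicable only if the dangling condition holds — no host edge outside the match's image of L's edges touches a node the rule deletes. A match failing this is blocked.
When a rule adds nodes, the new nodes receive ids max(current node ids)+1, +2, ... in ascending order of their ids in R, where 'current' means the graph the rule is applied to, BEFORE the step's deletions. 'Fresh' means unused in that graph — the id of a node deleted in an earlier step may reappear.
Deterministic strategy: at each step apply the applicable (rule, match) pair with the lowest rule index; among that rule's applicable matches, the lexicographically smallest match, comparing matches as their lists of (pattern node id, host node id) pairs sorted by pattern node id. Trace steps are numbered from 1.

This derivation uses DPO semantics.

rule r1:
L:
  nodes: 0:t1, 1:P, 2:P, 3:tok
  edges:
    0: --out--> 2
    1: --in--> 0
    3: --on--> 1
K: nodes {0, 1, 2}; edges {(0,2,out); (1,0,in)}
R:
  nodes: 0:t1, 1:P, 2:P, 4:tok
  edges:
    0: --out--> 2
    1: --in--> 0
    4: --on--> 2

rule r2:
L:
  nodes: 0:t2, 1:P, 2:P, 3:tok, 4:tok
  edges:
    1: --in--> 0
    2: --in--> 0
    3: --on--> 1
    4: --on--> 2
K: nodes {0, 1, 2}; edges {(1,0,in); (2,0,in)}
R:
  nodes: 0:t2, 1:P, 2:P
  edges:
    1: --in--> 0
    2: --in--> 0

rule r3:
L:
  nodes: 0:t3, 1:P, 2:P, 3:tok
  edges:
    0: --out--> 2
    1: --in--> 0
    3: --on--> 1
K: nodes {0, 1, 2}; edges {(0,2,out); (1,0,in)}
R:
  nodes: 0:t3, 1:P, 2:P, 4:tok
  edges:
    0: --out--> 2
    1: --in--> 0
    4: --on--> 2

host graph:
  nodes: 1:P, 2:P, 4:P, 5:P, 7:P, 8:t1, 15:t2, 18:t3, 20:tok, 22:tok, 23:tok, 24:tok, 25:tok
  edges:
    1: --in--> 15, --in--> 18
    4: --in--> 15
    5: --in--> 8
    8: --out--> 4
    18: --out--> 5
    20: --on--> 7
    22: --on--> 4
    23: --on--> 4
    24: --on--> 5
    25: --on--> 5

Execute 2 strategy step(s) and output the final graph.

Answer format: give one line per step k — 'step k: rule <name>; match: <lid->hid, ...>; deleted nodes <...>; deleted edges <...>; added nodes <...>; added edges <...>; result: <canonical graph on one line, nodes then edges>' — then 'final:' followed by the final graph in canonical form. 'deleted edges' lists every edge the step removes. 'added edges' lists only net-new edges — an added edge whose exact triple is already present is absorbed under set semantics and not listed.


step 1: rule r1; match: 0->8, 1->5, 2->4, 3->24; deleted nodes 24; deleted edges (24,5,on); added nodes 26; added edges (26,4,on); result: nodes: 1:P, 2:P, 4:P, 5:P, 7:P, 8:t1, 15:t2, 18:t3, 20:tok, 22:tok, 23:tok, 25:tok, 26:tok edges: (1,15,in); (1,18,in); (4,15,in); (5,8,in); (8,4,out); (18,5,out); (20,7,on); (22,4,on); (23,4,on); (25,5,on); (26,4,on)
step 2: rule r1; match: 0->8, 1->5, 2->4, 3->25; deleted nodes 25; deleted edges (25,5,on); added nodes 27; added edges (27,4,on); result: nodes: 1:P, 2:P, 4:P, 5:P, 7:P, 8:t1, 15:t2, 18:t3, 20:tok, 22:tok, 23:tok, 26:tok, 27:tok edges: (1,15,in); (1,18,in); (4,15,in); (5,8,in); (8,4,out); (18,5,out); (20,7,on); (22,4,on); (23,4,on); (26,4,on); (27,4,on)
final:
nodes: 1:P, 2:P, 4:P, 5:P, 7:P, 8:t1, 15:t2, 18:t3, 20:tok, 22:tok, 23:tok, 26:tok, 27:tok
edges: (1,15,in); (1,18,in); (4,15,in); (5,8,in); (8,4,out); (18,5,out); (20,7,on); (22,4,on); (23,4,on); (26,4,on); (27,4,on)


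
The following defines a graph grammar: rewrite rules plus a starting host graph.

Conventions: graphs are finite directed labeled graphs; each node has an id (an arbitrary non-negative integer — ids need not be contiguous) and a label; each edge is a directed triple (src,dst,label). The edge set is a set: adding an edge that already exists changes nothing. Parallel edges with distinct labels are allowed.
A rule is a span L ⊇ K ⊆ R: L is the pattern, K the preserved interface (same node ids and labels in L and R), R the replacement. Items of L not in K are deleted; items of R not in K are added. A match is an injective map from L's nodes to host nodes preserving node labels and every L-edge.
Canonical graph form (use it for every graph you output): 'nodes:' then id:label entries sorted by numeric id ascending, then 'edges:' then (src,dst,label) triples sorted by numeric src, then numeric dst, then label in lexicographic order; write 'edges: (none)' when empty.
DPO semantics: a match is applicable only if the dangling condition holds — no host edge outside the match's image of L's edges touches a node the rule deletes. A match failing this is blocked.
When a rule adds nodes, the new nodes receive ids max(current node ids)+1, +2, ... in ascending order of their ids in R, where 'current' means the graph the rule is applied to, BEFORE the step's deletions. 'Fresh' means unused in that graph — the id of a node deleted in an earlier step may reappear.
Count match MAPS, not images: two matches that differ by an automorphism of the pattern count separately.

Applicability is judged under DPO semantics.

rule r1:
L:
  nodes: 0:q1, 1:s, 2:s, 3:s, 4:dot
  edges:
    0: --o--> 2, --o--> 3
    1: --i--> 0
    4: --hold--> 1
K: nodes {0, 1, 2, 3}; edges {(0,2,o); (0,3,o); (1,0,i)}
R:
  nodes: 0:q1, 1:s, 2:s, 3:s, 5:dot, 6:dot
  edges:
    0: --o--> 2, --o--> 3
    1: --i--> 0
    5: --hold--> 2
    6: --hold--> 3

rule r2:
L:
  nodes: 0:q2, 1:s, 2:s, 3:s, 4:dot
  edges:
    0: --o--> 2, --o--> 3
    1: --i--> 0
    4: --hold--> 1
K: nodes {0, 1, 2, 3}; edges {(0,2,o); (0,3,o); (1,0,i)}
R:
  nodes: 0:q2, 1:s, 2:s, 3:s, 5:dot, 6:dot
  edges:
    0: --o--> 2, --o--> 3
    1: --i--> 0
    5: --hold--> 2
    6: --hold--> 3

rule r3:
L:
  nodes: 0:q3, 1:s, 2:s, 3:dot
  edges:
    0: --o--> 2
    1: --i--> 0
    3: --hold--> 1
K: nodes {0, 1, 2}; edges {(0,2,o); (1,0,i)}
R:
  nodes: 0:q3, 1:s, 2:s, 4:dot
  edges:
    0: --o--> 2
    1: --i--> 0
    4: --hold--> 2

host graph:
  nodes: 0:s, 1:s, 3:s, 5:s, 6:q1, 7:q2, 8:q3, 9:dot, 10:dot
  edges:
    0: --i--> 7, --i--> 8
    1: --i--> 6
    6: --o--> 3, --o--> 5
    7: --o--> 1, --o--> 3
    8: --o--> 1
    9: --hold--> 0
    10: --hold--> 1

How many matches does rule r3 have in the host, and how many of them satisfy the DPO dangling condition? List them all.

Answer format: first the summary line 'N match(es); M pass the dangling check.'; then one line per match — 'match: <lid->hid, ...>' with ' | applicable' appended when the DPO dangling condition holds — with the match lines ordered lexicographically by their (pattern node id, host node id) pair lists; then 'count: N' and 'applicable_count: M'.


1 match(es); 1 pass the dangling check.
match: 0->8, 1->0, 2->1, 3->9 | applicable
count: 1
applicable_count: 1


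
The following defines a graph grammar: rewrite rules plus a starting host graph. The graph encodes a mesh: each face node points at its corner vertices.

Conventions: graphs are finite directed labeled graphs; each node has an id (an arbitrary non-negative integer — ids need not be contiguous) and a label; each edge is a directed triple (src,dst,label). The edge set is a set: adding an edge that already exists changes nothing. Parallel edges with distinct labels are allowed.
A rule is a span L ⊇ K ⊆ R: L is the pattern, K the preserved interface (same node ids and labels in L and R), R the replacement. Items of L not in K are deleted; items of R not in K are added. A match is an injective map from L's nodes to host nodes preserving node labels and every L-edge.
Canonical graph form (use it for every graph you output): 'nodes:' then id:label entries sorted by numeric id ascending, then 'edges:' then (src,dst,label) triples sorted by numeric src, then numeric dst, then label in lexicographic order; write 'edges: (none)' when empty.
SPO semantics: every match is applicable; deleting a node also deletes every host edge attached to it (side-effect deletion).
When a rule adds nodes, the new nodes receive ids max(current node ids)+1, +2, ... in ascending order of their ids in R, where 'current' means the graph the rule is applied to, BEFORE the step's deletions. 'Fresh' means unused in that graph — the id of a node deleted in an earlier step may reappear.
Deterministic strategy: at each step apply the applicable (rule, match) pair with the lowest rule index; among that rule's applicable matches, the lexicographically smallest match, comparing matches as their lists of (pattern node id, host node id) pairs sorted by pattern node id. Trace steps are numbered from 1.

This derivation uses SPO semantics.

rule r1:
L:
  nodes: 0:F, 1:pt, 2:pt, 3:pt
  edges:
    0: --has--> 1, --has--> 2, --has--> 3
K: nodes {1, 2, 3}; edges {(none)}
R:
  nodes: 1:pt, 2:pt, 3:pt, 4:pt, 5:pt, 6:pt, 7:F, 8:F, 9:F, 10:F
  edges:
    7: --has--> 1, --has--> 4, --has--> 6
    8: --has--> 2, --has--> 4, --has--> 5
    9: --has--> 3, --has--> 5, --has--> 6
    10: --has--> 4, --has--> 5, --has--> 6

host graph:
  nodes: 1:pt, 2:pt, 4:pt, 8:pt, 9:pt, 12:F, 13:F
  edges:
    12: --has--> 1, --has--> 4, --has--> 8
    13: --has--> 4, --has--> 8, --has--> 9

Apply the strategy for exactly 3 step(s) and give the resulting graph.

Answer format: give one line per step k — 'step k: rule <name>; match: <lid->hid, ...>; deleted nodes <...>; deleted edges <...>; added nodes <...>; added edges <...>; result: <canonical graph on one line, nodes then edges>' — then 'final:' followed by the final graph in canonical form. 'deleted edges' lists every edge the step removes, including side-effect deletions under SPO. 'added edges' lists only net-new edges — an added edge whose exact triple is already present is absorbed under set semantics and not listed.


step 1: rule r1; match: 0->12, 1->1, 2->4, 3->8; deleted nodes 12; deleted edges (12,1,has); (12,4,has); (12,8,has); added nodes 14, 15, 16, 17, 18, 19, 20; added edges (17,1,has); (17,14,has); (17,16,has); (18,4,has); (18,14,has); (18,15,has); (19,8,has); (19,15,has); (19,16,has); (20,14,has); (20,15,has); (20,16,has); result: nodes: 1:pt, 2:pt, 4:pt, 8:pt, 9:pt, 13:F, 14:pt, 15:pt, 16:pt, 17:F, 18:F, 19:F, 20:F edges: (13,4,has); (13,8,has); (13,9,has); (17,1,has); (17,14,has); (17,16,has); (18,4,has); (18,14,has); (18,15,has); (19,8,has); (19,15,has); (19,16,has); (20,14,has); (20,15,has); (20,16,has)
step 2: rule r1; match: 0->13, 1->4, 2->8, 3->9; deleted nodes 13; deleted edges (13,4,has); (13,8,has); (13,9,has); added nodes 21, 22, 23, 24, 25, 26, 27; added edges (24,4,has); (24,21,has); (24,23,has); (25,8,has); (25,21,has); (25,22,has); (26,9,has); (26,22,has); (26,23,has); (27,21,has); (27,22,has); (27,23,has); result: nodes: 1:pt, 2:pt, 4:pt, 8:pt, 9:pt, 14:pt, 15:pt, 16:pt, 17:F, 18:F, 19:F, 20:F, 21:pt, 22:pt, 23:pt, 24:F, 25:F, 26:F, 27:F edges: (17,1,has); (17,14,has); (17,16,has); (18,4,has); (18,14,has); (18,15,has); (19,8,has); (19,15,has); (19,16,has); (20,14,has); (20,15,has); (20,16,has); (24,4,has); (24,21,has); (24,23,has); (25,8,has); (25,21,has); (25,22,has); (26,9,has); (26,22,has); (26,23,has); (27,21,has); (27,22,has); (27,23,has)
step 3: rule r1; match: 0->17, 1->1, 2->14, 3->16; deleted nodes 17; deleted edges (17,1,has); (17,14,has); (17,16,has); added nodes 28, 29, 30, 31, 32, 33, 34; added edges (31,1,has); (31,28,has); (31,30,has); (32,14,has); (32,28,has); (32,29,has); (33,16,has); (33,29,has); (33,30,has); (34,28,has); (34,29,has); (34,30,has); result: nodes: 1:pt, 2:pt, 4:pt, 8:pt, 9:pt, 14:pt, 15:pt, 16:pt, 18:F, 19:F, 20:F, 21:pt, 22:pt, 23:pt, 24:F, 25:F, 26:F, 27:F, 28:pt, 29:pt, 30:pt, 31:F, 32:F, 33:F, 34:F edges: (18,4,has); (18,14,has); (18,15,has); (19,8,has); (19,15,has); (19,16,has); (20,14,has); (20,15,has); (20,16,has); (24,4,has); (24,21,has); (24,23,has); (25,8,has); (25,21,has); (25,22,has); (26,9,has); (26,22,has); (26,23,has); (27,21,has); (27,22,has); (27,23,has); (31,1,has); (31,28,has); (31,30,has); (32,14,has); (32,28,has); (32,29,has); (33,16,has); (33,29,has); (33,30,has); (34,28,has); (34,29,has); (34,30,has)
final:
nodes: 1:pt, 2:pt, 4:pt, 8:pt, 9:pt, 14:pt, 15:pt, 16:pt, 18:F, 19:F, 20:F, 21:pt, 22:pt, 23:pt, 24:F, 25:F, 26:F, 27:F, 28:pt, 29:pt, 30:pt, 31:F, 32:F, 33:F, 34:F
edges: (18,4,has); (18,14,has); (18,15,has); (19,8,has); (19,15,has); (19,16,has); (20,14,has); (20,15,has); (20,16,has); (24,4,has); (24,21,has); (24,23,has); (25,8,has); (25,21,has); (25,22,has); (26,9,has); (26,22,has); (26,23,has); (27,21,has); (27,22,has); (27,23,has); (31,1,has); (31,28,has); (31,30,has); (32,14,has); (32,28,has); (32,29,has); (33,16,has); (33,29,has); (33,30,has); (34,28,has); (34,29,has); (34,30,has)


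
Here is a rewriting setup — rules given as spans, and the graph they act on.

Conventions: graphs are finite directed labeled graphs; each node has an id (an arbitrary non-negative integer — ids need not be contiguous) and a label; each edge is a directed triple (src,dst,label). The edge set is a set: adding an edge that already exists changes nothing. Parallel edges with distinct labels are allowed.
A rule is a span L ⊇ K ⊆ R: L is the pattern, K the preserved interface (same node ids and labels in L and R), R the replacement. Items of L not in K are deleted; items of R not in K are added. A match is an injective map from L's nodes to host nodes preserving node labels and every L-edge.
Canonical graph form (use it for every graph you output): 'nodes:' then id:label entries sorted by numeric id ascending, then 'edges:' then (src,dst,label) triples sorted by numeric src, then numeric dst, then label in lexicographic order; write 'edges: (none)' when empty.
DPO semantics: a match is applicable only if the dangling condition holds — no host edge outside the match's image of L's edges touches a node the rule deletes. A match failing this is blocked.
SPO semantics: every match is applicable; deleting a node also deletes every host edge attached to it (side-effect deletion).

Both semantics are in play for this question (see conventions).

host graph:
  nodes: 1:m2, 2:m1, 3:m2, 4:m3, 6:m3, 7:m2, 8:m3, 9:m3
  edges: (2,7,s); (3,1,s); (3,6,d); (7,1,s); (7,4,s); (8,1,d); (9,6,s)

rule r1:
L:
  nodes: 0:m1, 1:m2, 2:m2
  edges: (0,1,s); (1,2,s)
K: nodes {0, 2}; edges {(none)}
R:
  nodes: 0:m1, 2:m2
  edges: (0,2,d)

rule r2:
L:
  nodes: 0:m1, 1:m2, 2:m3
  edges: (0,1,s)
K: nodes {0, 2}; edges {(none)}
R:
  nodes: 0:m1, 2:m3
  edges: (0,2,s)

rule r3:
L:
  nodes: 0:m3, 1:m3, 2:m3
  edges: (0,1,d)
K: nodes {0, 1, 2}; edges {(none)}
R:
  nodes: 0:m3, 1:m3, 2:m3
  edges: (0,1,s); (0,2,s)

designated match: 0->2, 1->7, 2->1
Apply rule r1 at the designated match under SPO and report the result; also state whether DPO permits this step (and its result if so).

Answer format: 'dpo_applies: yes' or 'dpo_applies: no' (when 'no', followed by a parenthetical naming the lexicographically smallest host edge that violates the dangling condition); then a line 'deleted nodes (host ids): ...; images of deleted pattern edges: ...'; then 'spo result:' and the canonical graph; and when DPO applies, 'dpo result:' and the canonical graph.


dpo_applies: no
(the rule deletes node 7, which keeps host edge (7,4,s) outside the match image — the dangling condition fails, DPO blocks; SPO proceeds and side-deletes such edges)
deleted nodes (host ids): 7; images of deleted pattern edges: (2,7,s); (7,1,s)
spo result:
nodes: 1:m2, 2:m1, 3:m2, 4:m3, 6:m3, 8:m3, 9:m3
edges: (2,1,d); (3,1,s); (3,6,d); (8,1,d); (9,6,s)


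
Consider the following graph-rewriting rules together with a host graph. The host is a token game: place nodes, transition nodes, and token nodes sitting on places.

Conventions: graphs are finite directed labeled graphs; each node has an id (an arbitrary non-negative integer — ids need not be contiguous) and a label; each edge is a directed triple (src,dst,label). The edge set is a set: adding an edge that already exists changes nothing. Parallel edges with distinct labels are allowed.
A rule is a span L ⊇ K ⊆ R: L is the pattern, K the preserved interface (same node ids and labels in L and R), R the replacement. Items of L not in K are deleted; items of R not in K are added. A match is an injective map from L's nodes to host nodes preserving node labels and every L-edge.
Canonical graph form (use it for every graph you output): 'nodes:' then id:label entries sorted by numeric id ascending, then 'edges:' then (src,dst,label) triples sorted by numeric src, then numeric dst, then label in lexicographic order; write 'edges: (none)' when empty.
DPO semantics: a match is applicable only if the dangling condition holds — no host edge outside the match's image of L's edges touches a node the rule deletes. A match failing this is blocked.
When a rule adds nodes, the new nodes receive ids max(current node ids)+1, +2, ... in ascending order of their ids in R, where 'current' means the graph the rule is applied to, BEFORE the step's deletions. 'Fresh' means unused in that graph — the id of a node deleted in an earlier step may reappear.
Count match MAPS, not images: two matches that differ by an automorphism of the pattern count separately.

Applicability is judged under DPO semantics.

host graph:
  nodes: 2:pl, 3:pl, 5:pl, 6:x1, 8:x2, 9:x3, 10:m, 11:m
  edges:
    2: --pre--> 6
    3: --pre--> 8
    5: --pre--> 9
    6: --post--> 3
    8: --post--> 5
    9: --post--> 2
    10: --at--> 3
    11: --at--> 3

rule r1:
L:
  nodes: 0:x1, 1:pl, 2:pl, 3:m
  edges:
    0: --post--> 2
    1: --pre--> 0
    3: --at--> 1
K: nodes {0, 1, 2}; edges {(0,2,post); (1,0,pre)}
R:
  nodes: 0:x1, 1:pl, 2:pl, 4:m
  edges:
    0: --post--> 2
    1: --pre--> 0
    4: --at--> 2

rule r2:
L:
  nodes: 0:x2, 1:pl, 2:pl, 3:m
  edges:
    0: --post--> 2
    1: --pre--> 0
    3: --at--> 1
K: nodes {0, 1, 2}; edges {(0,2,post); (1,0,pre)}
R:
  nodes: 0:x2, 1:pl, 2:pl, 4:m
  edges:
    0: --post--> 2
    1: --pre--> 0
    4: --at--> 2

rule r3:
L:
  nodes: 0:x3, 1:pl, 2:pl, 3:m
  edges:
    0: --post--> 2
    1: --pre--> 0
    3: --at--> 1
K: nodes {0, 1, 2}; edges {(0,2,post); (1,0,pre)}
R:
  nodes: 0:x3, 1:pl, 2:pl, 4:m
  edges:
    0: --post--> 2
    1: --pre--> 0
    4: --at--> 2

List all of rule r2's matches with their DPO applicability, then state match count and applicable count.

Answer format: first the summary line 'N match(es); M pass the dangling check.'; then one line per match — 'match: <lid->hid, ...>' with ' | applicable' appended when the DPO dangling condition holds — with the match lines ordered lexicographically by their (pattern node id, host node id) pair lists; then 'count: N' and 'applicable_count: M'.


2 match(es); 2 pass the dangling check.
match: 0->8, 1->3, 2->5, 3->10 | applicable
match: 0->8, 1->3, 2->5, 3->11 | applicable
count: 2
applicable_count: 2


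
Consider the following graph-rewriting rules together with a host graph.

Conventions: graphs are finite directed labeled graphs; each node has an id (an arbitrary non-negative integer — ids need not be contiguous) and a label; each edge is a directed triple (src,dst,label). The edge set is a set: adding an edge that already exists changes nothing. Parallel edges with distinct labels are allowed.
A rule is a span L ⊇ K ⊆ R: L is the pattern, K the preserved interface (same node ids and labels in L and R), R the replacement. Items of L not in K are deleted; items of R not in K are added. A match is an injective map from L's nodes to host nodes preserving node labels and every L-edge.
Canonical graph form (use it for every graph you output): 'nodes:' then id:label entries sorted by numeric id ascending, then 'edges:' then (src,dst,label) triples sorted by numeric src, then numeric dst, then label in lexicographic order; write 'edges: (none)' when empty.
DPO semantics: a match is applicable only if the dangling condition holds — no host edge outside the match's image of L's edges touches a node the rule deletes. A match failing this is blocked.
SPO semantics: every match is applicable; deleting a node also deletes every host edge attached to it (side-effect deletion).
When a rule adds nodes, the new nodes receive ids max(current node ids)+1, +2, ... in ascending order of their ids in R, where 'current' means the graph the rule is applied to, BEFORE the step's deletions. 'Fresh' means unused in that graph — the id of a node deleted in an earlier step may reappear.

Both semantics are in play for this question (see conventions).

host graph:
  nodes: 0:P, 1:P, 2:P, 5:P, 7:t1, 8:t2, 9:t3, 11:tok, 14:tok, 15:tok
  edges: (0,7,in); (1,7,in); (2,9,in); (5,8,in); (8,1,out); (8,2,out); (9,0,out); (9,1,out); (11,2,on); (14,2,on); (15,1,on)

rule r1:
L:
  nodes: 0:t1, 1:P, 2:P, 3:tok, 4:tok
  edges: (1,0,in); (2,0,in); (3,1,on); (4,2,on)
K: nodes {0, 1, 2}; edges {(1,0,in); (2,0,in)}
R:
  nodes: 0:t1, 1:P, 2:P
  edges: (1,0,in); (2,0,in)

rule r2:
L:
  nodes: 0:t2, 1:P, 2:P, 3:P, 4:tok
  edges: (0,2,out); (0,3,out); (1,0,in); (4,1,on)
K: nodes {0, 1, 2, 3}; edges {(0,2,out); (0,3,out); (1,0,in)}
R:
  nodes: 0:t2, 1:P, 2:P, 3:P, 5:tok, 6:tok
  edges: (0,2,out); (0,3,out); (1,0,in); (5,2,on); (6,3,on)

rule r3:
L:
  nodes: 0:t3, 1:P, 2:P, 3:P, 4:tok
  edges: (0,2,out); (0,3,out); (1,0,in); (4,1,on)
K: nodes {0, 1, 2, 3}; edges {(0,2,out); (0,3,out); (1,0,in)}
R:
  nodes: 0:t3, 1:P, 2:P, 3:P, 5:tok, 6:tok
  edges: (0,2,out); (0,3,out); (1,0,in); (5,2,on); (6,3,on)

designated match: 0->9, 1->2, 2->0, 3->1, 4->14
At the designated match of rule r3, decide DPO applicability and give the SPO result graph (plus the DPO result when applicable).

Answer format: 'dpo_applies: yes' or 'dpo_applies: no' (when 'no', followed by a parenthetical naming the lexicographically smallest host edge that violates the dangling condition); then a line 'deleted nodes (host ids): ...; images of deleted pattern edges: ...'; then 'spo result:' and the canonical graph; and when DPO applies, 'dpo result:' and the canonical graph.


dpo_applies: yes
deleted nodes (host ids): 14; images of deleted pattern edges: (14,2,on)
spo result:
nodes: 0:P, 1:P, 2:P, 5:P, 7:t1, 8:t2, 9:t3, 11:tok, 15:tok, 16:tok, 17:tok
edges: (0,7,in); (1,7,in); (2,9,in); (5,8,in); (8,1,out); (8,2,out); (9,0,out); (9,1,out); (11,2,on); (15,1,on); (16,0,on); (17,1,on)
dpo result:
nodes: 0:P, 1:P, 2:P, 5:P, 7:t1, 8:t2, 9:t3, 11:tok, 15:tok, 16:tok, 17:tok
edges: (0,7,in); (1,7,in); (2,9,in); (5,8,in); (8,1,out); (8,2,out); (9,0,out); (9,1,out); (11,2,on); (15,1,on); (16,0,on); (17,1,on)


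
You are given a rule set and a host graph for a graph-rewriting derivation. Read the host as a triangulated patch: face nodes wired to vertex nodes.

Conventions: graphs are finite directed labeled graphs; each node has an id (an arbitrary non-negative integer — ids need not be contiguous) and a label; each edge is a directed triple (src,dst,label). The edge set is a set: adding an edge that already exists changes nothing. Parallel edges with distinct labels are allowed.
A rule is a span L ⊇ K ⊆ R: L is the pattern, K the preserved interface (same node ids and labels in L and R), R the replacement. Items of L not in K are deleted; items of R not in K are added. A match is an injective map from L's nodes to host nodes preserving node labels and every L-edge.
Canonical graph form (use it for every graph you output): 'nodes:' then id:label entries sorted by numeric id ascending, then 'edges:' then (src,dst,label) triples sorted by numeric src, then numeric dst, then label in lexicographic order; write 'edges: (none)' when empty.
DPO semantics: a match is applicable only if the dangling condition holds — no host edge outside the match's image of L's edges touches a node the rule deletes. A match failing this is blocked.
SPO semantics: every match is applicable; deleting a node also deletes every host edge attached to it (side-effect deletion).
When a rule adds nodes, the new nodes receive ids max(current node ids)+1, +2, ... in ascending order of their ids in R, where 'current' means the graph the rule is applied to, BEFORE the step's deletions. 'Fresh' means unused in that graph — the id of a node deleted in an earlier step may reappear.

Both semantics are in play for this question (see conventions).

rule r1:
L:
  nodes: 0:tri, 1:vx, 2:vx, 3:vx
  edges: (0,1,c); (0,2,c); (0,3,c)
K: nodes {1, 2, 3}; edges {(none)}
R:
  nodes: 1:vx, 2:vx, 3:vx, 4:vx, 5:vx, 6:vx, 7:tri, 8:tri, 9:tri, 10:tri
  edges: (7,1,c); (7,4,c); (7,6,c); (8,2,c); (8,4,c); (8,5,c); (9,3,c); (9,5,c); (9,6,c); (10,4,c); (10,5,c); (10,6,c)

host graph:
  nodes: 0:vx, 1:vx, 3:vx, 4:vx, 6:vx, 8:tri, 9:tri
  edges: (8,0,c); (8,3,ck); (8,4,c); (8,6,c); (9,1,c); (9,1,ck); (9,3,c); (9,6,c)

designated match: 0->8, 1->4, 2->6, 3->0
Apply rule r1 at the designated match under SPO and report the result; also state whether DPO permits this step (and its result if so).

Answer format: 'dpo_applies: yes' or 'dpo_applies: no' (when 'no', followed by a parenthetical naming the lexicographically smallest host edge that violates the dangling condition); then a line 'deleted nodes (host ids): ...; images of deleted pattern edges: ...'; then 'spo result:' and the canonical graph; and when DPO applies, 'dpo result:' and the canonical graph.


dpo_applies: no
(the rule deletes node 8, which keeps host edge (8,3,ck) outside the match image — the dangling condition fails, DPO blocks; SPO proceeds and side-deletes such edges)
deleted nodes (host ids): 8; images of deleted pattern edges: (8,0,c); (8,4,c); (8,6,c)
spo result:
nodes: 0:vx, 1:vx, 3:vx, 4:vx, 6:vx, 9:tri, 10:vx, 11:vx, 12:vx, 13:tri, 14:tri, 15:tri, 16:tri
edges: (9,1,c); (9,1,ck); (9,3,c); (9,6,c); (13,4,c); (13,10,c); (13,12,c); (14,6,c); (14,10,c); (14,11,c); (15,0,c); (15,11,c); (15,12,c); (16,10,c); (16,11,c); (16,12,c)


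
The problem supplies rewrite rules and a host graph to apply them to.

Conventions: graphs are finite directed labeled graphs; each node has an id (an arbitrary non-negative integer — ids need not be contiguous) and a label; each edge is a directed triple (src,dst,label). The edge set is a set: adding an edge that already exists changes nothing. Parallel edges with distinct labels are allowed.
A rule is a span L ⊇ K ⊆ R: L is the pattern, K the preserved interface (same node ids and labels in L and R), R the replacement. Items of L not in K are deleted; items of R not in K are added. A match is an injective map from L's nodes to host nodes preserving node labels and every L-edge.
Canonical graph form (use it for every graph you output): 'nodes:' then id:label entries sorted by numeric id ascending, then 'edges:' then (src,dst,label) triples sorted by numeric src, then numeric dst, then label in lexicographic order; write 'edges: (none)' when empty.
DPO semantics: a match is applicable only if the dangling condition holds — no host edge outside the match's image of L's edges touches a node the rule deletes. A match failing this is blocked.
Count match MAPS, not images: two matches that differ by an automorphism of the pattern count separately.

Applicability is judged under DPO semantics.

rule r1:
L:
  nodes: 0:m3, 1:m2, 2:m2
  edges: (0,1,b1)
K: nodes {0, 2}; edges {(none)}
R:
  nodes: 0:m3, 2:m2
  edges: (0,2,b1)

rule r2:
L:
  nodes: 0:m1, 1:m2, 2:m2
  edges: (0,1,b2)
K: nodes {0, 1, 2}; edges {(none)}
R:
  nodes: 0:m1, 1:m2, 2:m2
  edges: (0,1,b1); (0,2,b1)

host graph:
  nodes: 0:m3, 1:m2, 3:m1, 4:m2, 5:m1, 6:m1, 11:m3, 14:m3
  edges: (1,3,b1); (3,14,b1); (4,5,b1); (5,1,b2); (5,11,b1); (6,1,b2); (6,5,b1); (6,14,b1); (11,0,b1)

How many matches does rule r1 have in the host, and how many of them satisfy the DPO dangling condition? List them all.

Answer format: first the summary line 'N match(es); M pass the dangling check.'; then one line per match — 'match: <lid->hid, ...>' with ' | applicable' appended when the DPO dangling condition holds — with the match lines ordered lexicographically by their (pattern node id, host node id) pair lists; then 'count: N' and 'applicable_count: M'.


0 match(es); 0 pass the dangling check.
count: 0
applicable_count: 0


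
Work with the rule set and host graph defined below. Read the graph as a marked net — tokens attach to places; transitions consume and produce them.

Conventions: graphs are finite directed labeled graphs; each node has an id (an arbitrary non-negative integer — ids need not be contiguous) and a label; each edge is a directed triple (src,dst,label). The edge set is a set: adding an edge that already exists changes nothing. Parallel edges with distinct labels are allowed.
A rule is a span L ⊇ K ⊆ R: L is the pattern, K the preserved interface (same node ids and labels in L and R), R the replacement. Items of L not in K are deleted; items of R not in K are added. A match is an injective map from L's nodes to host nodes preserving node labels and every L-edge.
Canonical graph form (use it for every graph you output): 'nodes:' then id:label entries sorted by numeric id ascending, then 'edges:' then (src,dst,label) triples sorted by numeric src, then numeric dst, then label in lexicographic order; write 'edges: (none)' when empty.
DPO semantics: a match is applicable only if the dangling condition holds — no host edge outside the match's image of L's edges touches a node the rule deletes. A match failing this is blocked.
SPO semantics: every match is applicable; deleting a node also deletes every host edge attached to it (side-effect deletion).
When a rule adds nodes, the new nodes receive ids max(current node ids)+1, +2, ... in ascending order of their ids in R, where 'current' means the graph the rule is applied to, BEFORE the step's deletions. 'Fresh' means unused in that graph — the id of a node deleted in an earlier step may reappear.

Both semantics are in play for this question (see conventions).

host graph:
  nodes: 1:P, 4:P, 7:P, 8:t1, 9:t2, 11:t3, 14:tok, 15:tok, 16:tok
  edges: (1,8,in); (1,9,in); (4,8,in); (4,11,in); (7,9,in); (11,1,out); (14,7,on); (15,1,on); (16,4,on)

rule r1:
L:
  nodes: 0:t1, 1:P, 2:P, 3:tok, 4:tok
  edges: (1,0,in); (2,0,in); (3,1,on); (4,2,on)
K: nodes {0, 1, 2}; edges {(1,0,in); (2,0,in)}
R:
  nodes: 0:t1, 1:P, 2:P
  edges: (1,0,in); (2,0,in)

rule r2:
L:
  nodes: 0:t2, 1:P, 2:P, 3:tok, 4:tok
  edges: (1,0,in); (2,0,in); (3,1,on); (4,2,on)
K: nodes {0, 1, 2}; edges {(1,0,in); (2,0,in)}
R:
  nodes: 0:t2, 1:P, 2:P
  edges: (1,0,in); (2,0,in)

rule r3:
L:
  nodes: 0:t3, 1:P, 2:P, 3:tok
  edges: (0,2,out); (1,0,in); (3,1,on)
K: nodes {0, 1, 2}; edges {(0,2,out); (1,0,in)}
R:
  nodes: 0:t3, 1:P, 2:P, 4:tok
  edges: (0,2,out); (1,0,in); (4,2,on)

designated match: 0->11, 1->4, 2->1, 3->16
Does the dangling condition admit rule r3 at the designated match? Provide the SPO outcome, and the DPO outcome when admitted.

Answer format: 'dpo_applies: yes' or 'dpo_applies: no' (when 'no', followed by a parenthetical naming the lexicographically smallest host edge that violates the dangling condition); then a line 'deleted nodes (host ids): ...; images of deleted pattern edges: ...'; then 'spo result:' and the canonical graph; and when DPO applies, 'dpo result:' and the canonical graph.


dpo_applies: yes
deleted nodes (host ids): 16; images of deleted pattern edges: (16,4,on)
spo result:
nodes: 1:P, 4:P, 7:P, 8:t1, 9:t2, 11:t3, 14:tok, 15:tok, 17:tok
edges: (1,8,in); (1,9,in); (4,8,in); (4,11,in); (7,9,in); (11,1,out); (14,7,on); (15,1,on); (17,1,on)
dpo result:
nodes: 1:P, 4:P, 7:P, 8:t1, 9:t2, 11:t3, 14:tok, 15:tok, 17:tok
edges: (1,8,in); (1,9,in); (4,8,in); (4,11,in); (7,9,in); (11,1,out); (14,7,on); (15,1,on); (17,1,on)


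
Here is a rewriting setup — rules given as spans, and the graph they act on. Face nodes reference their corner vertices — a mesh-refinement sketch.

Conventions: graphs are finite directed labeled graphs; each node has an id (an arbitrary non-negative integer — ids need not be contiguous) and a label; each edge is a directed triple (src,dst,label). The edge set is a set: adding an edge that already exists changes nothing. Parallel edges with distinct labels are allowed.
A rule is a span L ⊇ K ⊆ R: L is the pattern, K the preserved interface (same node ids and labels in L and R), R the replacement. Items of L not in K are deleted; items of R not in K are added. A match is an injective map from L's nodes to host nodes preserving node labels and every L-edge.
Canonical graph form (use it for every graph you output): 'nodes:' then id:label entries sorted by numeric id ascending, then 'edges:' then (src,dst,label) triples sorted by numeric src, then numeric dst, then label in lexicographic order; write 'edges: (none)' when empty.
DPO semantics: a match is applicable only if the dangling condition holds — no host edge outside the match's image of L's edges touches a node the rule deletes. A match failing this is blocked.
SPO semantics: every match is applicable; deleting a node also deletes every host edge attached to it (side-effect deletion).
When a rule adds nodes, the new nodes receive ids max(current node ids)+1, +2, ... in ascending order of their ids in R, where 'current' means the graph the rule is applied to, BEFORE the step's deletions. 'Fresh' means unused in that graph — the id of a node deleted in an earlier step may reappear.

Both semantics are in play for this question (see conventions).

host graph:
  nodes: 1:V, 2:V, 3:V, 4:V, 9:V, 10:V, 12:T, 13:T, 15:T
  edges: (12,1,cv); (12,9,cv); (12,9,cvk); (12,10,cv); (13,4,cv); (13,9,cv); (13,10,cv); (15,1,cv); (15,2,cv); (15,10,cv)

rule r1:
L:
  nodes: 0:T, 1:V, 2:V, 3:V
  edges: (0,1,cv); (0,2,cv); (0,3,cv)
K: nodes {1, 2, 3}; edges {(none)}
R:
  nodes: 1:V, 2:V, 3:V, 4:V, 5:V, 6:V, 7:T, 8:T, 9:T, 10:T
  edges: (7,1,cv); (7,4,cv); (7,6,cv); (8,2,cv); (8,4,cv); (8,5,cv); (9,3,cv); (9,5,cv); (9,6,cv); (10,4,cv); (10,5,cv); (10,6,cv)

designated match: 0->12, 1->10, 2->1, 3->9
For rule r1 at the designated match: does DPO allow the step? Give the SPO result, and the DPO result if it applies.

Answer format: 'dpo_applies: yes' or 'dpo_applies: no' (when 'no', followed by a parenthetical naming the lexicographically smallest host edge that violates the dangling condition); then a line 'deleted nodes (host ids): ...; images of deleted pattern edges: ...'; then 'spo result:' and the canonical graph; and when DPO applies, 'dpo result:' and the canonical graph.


dpo_applies: no
(the rule deletes node 12, which keeps host edge (12,9,cvk) outside the match image — the dangling condition fails, DPO blocks; SPO proceeds and side-deletes such edges)
deleted nodes (host ids): 12; images of deleted pattern edges: (12,1,cv); (12,9,cv); (12,10,cv)
spo result:
nodes: 1:V, 2:V, 3:V, 4:V, 9:V, 10:V, 13:T, 15:T, 16:V, 17:V, 18:V, 19:T, 20:T, 21:T, 22:T
edges: (13,4,cv); (13,9,cv); (13,10,cv); (15,1,cv); (15,2,cv); (15,10,cv); (19,10,cv); (19,16,cv); (19,18,cv); (20,1,cv); (20,16,cv); (20,17,cv); (21,9,cv); (21,17,cv); (21,18,cv); (22,16,cv); (22,17,cv); (22,18,cv)


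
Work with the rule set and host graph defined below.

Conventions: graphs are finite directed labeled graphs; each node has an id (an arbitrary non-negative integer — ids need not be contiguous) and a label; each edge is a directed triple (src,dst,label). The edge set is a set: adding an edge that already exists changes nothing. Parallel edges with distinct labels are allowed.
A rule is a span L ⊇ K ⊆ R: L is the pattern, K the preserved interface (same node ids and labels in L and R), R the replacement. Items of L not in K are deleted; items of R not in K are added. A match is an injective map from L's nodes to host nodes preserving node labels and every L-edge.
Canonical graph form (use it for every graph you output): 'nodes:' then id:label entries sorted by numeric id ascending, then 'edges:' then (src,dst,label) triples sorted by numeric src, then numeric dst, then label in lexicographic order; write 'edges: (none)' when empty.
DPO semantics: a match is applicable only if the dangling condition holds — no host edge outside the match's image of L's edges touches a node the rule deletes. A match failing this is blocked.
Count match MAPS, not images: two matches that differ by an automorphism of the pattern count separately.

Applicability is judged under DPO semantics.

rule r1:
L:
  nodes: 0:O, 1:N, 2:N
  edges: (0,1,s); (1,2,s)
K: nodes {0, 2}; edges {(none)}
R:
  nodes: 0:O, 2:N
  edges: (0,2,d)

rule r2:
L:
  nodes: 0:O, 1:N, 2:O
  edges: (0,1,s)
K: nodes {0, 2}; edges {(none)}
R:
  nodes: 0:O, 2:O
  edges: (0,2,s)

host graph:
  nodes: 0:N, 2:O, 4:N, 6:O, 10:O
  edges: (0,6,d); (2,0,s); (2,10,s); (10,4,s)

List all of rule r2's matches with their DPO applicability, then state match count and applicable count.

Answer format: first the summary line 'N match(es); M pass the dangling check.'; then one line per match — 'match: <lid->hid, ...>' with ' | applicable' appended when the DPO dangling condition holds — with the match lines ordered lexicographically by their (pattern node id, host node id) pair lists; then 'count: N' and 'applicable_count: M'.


4 match(es); 2 pass the dangling check.
match: 0->2, 1->0, 2->6
match: 0->2, 1->0, 2->10
match: 0->10, 1->4, 2->2 | applicable
match: 0->10, 1->4, 2->6 | applicable
count: 4
applicable_count: 2


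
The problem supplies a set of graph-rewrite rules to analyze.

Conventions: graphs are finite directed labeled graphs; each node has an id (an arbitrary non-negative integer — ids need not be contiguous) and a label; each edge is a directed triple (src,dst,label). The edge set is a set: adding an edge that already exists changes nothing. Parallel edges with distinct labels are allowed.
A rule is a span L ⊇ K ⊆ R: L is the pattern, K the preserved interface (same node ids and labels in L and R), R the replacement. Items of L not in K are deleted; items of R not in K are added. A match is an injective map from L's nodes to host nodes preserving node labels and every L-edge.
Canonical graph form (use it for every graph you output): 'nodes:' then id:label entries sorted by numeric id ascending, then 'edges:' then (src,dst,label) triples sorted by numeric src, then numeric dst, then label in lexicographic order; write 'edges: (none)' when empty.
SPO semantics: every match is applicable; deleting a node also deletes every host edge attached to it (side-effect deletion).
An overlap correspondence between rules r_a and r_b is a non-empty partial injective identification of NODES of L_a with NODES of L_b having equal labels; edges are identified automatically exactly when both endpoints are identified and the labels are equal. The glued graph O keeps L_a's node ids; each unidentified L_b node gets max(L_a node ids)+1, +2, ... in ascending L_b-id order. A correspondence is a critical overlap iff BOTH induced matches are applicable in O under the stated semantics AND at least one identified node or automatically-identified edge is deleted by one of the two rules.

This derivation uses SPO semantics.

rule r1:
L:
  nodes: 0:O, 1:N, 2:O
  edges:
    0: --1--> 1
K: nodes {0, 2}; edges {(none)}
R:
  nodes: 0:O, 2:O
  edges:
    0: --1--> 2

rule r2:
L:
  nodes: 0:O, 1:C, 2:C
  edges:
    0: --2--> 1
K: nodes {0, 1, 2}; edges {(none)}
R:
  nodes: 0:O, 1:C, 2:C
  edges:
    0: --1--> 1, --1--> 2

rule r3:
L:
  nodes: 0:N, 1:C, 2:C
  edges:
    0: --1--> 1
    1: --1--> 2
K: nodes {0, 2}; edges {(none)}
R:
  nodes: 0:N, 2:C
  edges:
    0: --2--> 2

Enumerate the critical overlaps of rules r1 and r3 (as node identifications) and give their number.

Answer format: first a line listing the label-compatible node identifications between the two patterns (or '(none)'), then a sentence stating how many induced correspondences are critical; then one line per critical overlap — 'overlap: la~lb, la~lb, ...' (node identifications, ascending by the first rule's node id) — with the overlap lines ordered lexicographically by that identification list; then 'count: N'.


label-compatible node identifications between L(r1) and L(r3): 1~0
1 of the induced correspondences is a critical overlap of r1 and r3.
overlap: 1~0
count: 1
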